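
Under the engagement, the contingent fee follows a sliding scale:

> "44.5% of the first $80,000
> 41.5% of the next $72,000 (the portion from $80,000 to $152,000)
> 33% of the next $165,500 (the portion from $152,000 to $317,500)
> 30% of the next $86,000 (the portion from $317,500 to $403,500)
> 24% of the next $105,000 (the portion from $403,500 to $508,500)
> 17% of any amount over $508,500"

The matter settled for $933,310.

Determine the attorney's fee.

$243,312.70

First $80,000 at 44.5% = $35,600.00
Next $72,000 at 41.5% = $29,880.00
Next $165,500 at 33% = $54,615.00
Next $86,000 at 30% = $25,800.00
Next $105,000 at 24% = $25,200.00
Remaining $424,810 at 17% = $72,217.70
Fee: $35,600.00 + $29,880.00 + $54,615.00 + $25,800.00 + $25,200.00 + $72,217.70 = $243,312.70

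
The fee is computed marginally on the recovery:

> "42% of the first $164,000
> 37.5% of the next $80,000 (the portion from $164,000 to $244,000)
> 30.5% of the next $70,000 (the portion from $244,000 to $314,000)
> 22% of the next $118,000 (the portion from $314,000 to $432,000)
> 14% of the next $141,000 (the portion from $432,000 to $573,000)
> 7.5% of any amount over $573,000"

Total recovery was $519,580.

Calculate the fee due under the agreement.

First $164,000 at 42% = $68,880.00
Next $80,000 at 37.5% = $30,000.00
Next $70,000 at 30.5% = $21,350.00
Next $118,000 at 22% = $25,960.00
Remaining $87,580 at 14% = $12,261.20
Fee: $68,880.00 + $30,000.00 + $21,350.00 + $25,960.00 + $12,261.20 = $158,451.20

$158,451.20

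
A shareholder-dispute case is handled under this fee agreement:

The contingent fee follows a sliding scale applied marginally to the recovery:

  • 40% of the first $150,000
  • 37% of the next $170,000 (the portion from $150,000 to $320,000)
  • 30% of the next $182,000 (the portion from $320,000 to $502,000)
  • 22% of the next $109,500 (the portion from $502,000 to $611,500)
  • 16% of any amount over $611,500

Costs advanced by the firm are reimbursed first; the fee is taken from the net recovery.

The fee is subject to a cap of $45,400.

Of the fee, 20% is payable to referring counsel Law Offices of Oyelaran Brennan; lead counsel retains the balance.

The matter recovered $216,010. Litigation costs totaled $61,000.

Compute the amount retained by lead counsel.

$36,320.00

Fee base (net of costs): $216,010 − $61,000 = $155,010
First $150,000 at 40% = $60,000.00
Remaining $5,010 at 37% = $1,853.70
Fee: $60,000.00 + $1,853.70 = $61,853.70
$61,853.70 exceeds the $45,400 cap, so the fee is capped at $45,400.00.
Referral share: 20% of $45,400.00 = $9,080.00; lead counsel retains $45,400.00 − $9,080.00 = $36,320.00.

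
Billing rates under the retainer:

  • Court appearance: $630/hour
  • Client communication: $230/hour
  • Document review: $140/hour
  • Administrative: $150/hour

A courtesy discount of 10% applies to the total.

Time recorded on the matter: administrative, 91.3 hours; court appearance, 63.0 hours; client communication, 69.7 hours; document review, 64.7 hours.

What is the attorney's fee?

$70,626.60

Court appearance: 63.0 × $630 = $39,690.00
Client communication: 69.7 × $230 = $16,031.00
Document review: 64.7 × $140 = $9,058.00
Administrative: 91.3 × $150 = $13,695.00
Subtotal: $78,474.00
Less 10% discount: −$7,847.40
Total: $78,474.00 − $7,847.40 = $70,626.60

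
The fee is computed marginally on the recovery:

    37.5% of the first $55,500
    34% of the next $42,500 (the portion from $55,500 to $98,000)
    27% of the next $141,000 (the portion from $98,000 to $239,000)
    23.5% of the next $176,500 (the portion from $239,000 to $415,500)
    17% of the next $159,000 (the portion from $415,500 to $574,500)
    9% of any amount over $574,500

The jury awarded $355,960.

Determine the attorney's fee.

$100,818.10

First $55,500 at 37.5% = $20,812.50
Next $42,500 at 34% = $14,450.00
Next $141,000 at 27% = $38,070.00
Remaining $116,960 at 23.5% = $27,485.60
Fee: $20,812.50 + $14,450.00 + $38,070.00 + $27,485.60 = $100,818.10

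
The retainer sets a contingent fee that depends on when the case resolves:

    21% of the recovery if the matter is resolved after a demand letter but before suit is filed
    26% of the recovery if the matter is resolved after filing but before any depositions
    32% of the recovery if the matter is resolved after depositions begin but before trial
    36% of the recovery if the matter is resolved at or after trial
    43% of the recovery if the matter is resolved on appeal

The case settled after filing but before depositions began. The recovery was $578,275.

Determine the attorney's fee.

$150,351.50

The matter settled after filing but before depositions began, so the 26% rate applies.
$578,275 × 26% = $150,351.50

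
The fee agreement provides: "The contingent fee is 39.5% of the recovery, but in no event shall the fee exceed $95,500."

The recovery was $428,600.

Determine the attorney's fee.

$95,500.00

39.5% of $428,600 = $169,297.00
That exceeds the $95,500 cap, so the fee is capped at $95,500.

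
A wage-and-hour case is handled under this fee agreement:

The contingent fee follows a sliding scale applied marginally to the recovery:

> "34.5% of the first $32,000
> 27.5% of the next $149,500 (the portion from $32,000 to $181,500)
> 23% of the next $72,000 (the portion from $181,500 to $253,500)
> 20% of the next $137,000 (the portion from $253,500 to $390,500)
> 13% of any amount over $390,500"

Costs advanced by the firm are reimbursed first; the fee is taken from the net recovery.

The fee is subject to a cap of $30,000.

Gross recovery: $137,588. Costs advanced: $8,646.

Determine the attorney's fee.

$30,000.00

Fee base (net of costs): $137,588 − $8,646 = $128,942
First $32,000 at 34.5% = $11,040.00
Remaining $96,942 at 27.5% = $26,659.05
Fee: $11,040.00 + $26,659.05 = $37,699.05
$37,699.05 exceeds the $30,000 cap, so the fee is capped at $30,000.00.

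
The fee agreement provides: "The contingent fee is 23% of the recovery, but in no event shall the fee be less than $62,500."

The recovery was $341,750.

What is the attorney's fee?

$78,602.50

23% of $341,750 = $78,602.50
That exceeds the $62,500 minimum.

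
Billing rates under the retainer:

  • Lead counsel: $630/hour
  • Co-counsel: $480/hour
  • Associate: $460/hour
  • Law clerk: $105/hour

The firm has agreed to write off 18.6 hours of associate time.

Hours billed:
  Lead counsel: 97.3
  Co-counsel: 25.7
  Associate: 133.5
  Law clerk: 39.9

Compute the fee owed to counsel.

Lead counsel: 97.3 × $630 = $61,299.00
Co-counsel: 25.7 × $480 = $12,336.00
Associate: 133.5 × $460 = $61,410.00
Law clerk: 39.9 × $105 = $4,189.50
Subtotal: $139,234.50
Write-off: 18.6 × $460 = $8,556.00
Total: $139,234.50 − $8,556.00 = $130,678.50

$130,678.50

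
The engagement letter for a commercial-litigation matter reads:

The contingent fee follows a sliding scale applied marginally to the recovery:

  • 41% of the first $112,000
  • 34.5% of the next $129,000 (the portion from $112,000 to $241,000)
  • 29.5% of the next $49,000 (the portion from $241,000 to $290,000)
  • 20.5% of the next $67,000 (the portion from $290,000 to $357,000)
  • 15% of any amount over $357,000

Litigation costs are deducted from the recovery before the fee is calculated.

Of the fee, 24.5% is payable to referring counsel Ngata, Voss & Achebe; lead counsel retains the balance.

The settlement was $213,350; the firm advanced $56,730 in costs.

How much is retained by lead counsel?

Fee base (net of costs): $213,350 − $56,730 = $156,620
First $112,000 at 41% = $45,920.00
Remaining $44,620 at 34.5% = $15,393.90
Fee: $45,920.00 + $15,393.90 = $61,313.90
Referral share: 24.5% of $61,313.90 = $15,021.91; lead counsel retains $61,313.90 − $15,021.91 = $46,291.99.

$46,291.99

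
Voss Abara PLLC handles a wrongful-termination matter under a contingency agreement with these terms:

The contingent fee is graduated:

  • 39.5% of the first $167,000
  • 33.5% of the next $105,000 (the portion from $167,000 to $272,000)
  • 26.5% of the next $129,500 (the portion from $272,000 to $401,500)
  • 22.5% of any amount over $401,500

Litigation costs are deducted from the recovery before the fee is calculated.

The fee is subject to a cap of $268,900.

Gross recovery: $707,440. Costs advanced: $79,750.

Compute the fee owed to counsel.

Fee base (net of costs): $707,440 − $79,750 = $627,690
First $167,000 at 39.5% = $65,965.00
Next $105,000 at 33.5% = $35,175.00
Next $129,500 at 26.5% = $34,317.50
Remaining $226,190 at 22.5% = $50,892.75
Fee: $65,965.00 + $35,175.00 + $34,317.50 + $50,892.75 = $186,350.25
$186,350.25 is under the $268,900 cap.

$186,350.25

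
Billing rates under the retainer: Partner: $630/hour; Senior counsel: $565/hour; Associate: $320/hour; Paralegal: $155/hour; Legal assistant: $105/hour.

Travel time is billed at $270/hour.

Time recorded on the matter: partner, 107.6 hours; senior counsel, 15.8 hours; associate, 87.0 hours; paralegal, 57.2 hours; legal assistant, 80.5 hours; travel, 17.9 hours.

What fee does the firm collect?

Partner: 107.6 × $630 = $67,788.00
Senior counsel: 15.8 × $565 = $8,927.00
Associate: 87.0 × $320 = $27,840.00
Paralegal: 57.2 × $155 = $8,866.00
Legal assistant: 80.5 × $105 = $8,452.50
Subtotal: $67,788.00 + $8,927.00 + $27,840.00 + $8,866.00 + $8,452.50 = $121,873.50
Travel: 17.9 × $270 = $4,833.00
Total: $121,873.50 + $4,833.00 = $126,706.50

$126,706.50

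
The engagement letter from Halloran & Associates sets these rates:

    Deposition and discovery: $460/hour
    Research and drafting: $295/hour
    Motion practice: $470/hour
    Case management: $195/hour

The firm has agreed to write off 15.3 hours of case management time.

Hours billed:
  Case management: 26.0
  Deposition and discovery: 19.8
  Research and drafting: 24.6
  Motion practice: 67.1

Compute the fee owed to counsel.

$49,988.50

Deposition and discovery: 19.8 × $460 = $9,108.00
Research and drafting: 24.6 × $295 = $7,257.00
Motion practice: 67.1 × $470 = $31,537.00
Case management: 26.0 × $195 = $5,070.00
Subtotal: $52,972.00
Write-off: 15.3 × $195 = $2,983.50
Total: $52,972.00 − $2,983.50 = $49,988.50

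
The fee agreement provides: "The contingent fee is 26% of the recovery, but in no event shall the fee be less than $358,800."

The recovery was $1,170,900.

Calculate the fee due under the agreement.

$358,800.00

26% of $1,170,900 = $304,434.00
That is below the $358,800 minimum, so the minimum applies.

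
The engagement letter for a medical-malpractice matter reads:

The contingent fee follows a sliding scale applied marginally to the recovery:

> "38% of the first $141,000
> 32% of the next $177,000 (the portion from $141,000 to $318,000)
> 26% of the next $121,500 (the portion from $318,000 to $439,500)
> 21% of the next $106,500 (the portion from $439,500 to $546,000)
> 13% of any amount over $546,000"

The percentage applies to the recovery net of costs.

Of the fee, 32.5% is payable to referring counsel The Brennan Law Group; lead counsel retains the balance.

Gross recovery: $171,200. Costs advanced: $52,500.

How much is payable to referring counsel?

$14,659.45

Fee base (net of costs): $171,200 − $52,500 = $118,700
First $118,700 at 38% = $45,106.00
Referral share: 32.5% of $45,106.00 = $14,659.45; lead counsel retains $45,106.00 − $14,659.45 = $30,446.55.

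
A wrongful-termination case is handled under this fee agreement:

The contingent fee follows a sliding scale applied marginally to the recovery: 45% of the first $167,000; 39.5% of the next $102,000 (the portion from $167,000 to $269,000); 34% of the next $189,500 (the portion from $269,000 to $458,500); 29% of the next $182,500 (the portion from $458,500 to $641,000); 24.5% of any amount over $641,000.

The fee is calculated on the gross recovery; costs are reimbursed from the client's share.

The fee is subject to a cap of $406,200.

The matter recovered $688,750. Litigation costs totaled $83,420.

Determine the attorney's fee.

$244,493.75

Fee base is the gross recovery, $688,750; costs are reimbursed separately.
First $167,000 at 45% = $75,150.00
Next $102,000 at 39.5% = $40,290.00
Next $189,500 at 34% = $64,430.00
Next $182,500 at 29% = $52,925.00
Remaining $47,750 at 24.5% = $11,698.75
Fee: $75,150.00 + $40,290.00 + $64,430.00 + $52,925.00 + $11,698.75 = $244,493.75
$244,493.75 is under the $406,200 cap.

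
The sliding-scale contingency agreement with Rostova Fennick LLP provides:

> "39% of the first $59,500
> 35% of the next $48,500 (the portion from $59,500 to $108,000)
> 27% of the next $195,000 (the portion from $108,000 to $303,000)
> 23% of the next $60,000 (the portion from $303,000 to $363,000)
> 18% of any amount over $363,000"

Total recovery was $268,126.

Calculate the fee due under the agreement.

$83,414.02

First $59,500 at 39% = $23,205.00
Next $48,500 at 35% = $16,975.00
Remaining $160,126 at 27% = $43,234.02
Fee: $23,205.00 + $16,975.00 + $43,234.02 = $83,414.02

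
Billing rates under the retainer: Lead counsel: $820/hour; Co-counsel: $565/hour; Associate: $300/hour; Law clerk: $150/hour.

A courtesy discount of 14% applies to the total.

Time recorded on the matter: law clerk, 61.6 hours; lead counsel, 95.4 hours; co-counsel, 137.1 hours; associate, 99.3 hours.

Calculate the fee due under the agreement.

Lead counsel: 95.4 × $820 = $78,228.00
Co-counsel: 137.1 × $565 = $77,461.50
Associate: 99.3 × $300 = $29,790.00
Law clerk: 61.6 × $150 = $9,240.00
Subtotal: $194,719.50
Less 14% discount: −$27,260.73
Total: $194,719.50 − $27,260.73 = $167,458.77

$167,458.77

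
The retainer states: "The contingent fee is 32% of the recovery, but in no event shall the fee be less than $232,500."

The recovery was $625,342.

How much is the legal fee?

32% of $625,342 = $200,109.44
That is below the $232,500 minimum, so the minimum applies.

$232,500.00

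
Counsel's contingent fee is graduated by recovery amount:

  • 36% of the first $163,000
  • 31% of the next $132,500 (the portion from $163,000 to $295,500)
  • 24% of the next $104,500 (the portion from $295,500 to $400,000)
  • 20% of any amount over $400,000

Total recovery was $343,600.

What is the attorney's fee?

$111,299.00

First $163,000 at 36% = $58,680.00
Next $132,500 at 31% = $41,075.00
Remaining $48,100 at 24% = $11,544.00
Fee: $58,680.00 + $41,075.00 + $11,544.00 = $111,299.00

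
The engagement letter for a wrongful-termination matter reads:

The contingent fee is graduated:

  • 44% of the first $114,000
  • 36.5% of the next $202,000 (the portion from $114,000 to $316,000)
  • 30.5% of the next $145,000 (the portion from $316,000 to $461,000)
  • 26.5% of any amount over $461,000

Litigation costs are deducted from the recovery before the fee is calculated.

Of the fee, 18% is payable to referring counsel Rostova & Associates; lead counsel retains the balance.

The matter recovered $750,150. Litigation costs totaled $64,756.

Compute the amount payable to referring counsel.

Fee base (net of costs): $750,150 − $64,756 = $685,394
First $114,000 at 44% = $50,160.00
Next $202,000 at 36.5% = $73,730.00
Next $145,000 at 30.5% = $44,225.00
Remaining $224,394 at 26.5% = $59,464.41
Fee: $50,160.00 + $73,730.00 + $44,225.00 + $59,464.41 = $227,579.41
Referral share: 18% of $227,579.41 = $40,964.29; lead counsel retains $227,579.41 − $40,964.29 = $186,615.12.

$40,964.29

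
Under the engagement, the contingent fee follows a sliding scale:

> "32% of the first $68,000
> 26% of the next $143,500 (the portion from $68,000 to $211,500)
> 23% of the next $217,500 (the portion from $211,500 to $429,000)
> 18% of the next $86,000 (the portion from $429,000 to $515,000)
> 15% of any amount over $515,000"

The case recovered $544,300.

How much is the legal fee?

First $68,000 at 32% = $21,760.00
Next $143,500 at 26% = $37,310.00
Next $217,500 at 23% = $50,025.00
Next $86,000 at 18% = $15,480.00
Remaining $29,300 at 15% = $4,395.00
Fee: $21,760.00 + $37,310.00 + $50,025.00 + $15,480.00 + $4,395.00 = $128,970.00

$128,970.00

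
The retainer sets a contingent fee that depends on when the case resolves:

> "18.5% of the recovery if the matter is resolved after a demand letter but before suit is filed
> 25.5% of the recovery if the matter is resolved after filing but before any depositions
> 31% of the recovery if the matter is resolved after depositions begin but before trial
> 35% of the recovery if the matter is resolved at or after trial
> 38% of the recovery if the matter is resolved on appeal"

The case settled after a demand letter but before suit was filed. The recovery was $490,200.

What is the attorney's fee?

The matter settled after a demand letter but before suit was filed, so the 18.5% rate applies.
$490,200 × 18.5% = $90,687.00

$90,687.00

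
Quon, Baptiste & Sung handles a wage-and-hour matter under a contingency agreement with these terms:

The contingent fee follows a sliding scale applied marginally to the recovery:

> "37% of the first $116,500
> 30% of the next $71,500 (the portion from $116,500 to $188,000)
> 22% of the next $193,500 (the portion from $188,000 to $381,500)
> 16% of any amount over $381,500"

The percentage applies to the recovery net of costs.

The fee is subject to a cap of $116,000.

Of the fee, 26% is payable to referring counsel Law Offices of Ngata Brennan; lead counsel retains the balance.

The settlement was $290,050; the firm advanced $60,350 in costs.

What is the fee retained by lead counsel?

Fee base (net of costs): $290,050 − $60,350 = $229,700
First $116,500 at 37% = $43,105.00
Next $71,500 at 30% = $21,450.00
Remaining $41,700 at 22% = $9,174.00
Fee: $43,105.00 + $21,450.00 + $9,174.00 = $73,729.00
$73,729.00 is under the $116,000 cap.
Referral share: 26% of $73,729.00 = $19,169.54; lead counsel retains $73,729.00 − $19,169.54 = $54,559.46.

$54,559.46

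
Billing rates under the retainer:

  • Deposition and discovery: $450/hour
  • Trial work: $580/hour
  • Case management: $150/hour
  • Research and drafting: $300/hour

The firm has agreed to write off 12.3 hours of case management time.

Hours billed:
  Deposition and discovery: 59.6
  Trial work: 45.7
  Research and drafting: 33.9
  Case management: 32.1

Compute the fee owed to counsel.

Deposition and discovery: 59.6 × $450 = $26,820.00
Trial work: 45.7 × $580 = $26,506.00
Case management: 32.1 × $150 = $4,815.00
Research and drafting: 33.9 × $300 = $10,170.00
Subtotal: $68,311.00
Write-off: 12.3 × $150 = $1,845.00
Total: $68,311.00 − $1,845.00 = $66,466.00

$66,466.00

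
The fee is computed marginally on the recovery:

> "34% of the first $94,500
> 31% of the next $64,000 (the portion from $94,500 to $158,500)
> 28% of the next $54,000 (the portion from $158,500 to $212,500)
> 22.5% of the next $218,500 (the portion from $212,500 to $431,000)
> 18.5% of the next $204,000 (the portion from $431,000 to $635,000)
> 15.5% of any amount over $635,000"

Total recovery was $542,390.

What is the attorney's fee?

$136,859.65

First $94,500 at 34% = $32,130.00
Next $64,000 at 31% = $19,840.00
Next $54,000 at 28% = $15,120.00
Next $218,500 at 22.5% = $49,162.50
Remaining $111,390 at 18.5% = $20,607.15
Fee: $32,130.00 + $19,840.00 + $15,120.00 + $49,162.50 + $20,607.15 = $136,859.65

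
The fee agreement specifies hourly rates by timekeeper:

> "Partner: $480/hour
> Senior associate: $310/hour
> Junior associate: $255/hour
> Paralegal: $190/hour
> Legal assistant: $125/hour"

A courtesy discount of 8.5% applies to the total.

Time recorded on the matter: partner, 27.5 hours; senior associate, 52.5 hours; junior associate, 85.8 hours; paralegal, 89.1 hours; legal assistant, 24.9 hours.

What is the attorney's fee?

Partner: 27.5 × $480 = $13,200.00
Senior associate: 52.5 × $310 = $16,275.00
Junior associate: 85.8 × $255 = $21,879.00
Paralegal: 89.1 × $190 = $16,929.00
Legal assistant: 24.9 × $125 = $3,112.50
Subtotal: $71,395.50
Less 8.5% discount: −$6,068.62
Total: $71,395.50 − $6,068.62 = $65,326.88

$65,326.88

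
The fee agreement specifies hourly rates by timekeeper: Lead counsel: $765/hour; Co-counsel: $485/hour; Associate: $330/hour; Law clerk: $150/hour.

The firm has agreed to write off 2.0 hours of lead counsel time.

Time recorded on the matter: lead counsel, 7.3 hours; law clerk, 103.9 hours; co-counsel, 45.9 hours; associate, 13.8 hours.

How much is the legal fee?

Lead counsel: 7.3 × $765 = $5,584.50
Co-counsel: 45.9 × $485 = $22,261.50
Associate: 13.8 × $330 = $4,554.00
Law clerk: 103.9 × $150 = $15,585.00
Subtotal: $47,985.00
Write-off: 2.0 × $765 = $1,530.00
Total: $47,985.00 − $1,530.00 = $46,455.00

$46,455.00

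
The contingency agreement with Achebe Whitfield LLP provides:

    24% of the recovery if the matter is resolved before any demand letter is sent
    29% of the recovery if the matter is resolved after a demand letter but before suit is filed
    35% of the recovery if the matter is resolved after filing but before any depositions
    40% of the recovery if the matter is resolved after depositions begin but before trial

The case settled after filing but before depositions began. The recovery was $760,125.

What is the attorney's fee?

The matter settled after filing but before depositions began, so the 35% rate applies.
$760,125 × 35% = $266,043.75

$266,043.75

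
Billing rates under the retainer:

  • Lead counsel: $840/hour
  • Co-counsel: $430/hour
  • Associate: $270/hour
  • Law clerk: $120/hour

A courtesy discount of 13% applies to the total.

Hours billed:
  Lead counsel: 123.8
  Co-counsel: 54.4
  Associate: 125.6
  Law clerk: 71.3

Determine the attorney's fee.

Lead counsel: 123.8 × $840 = $103,992.00
Co-counsel: 54.4 × $430 = $23,392.00
Associate: 125.6 × $270 = $33,912.00
Law clerk: 71.3 × $120 = $8,556.00
Subtotal: $169,852.00
Less 13% discount: −$22,080.76
Total: $169,852.00 − $22,080.76 = $147,771.24

$147,771.24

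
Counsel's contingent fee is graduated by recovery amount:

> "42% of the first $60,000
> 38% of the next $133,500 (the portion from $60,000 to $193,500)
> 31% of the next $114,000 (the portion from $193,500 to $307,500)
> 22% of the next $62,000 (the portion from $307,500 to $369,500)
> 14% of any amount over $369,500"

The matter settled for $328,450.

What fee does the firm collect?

$115,879.00

First $60,000 at 42% = $25,200.00
Next $133,500 at 38% = $50,730.00
Next $114,000 at 31% = $35,340.00
Remaining $20,950 at 22% = $4,609.00
Fee: $25,200.00 + $50,730.00 + $35,340.00 + $4,609.00 = $115,879.00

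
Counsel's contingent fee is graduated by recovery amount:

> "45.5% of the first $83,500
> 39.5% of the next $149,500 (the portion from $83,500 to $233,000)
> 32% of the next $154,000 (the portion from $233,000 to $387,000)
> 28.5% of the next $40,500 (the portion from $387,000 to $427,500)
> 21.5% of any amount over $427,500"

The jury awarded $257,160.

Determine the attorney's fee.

$104,776.20

First $83,500 at 45.5% = $37,992.50
Next $149,500 at 39.5% = $59,052.50
Remaining $24,160 at 32% = $7,731.20
Fee: $37,992.50 + $59,052.50 + $7,731.20 = $104,776.20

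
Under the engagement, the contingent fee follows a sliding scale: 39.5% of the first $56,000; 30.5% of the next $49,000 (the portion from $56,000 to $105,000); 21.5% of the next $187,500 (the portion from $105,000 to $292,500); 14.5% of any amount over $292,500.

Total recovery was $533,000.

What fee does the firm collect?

First $56,000 at 39.5% = $22,120.00
Next $49,000 at 30.5% = $14,945.00
Next $187,500 at 21.5% = $40,312.50
Remaining $240,500 at 14.5% = $34,872.50
Fee: $22,120.00 + $14,945.00 + $40,312.50 + $34,872.50 = $112,250.00

$112,250.00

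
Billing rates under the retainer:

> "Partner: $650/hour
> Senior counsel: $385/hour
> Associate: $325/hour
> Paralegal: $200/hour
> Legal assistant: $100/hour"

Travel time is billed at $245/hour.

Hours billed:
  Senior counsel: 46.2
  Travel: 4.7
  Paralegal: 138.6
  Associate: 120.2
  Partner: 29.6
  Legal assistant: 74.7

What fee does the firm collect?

$112,433.50

Partner: 29.6 × $650 = $19,240.00
Senior counsel: 46.2 × $385 = $17,787.00
Associate: 120.2 × $325 = $39,065.00
Paralegal: 138.6 × $200 = $27,720.00
Legal assistant: 74.7 × $100 = $7,470.00
Subtotal: $19,240.00 + $17,787.00 + $39,065.00 + $27,720.00 + $7,470.00 = $111,282.00
Travel: 4.7 × $245 = $1,151.50
Total: $111,282.00 + $1,151.50 = $112,433.50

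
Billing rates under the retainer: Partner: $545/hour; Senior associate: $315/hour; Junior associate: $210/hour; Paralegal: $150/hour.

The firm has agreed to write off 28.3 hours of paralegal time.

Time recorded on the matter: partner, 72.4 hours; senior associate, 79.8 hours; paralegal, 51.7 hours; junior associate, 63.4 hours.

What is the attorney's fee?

$81,419.00

Partner: 72.4 × $545 = $39,458.00
Senior associate: 79.8 × $315 = $25,137.00
Junior associate: 63.4 × $210 = $13,314.00
Paralegal: 51.7 × $150 = $7,755.00
Subtotal: $85,664.00
Write-off: 28.3 × $150 = $4,245.00
Total: $85,664.00 − $4,245.00 = $81,419.00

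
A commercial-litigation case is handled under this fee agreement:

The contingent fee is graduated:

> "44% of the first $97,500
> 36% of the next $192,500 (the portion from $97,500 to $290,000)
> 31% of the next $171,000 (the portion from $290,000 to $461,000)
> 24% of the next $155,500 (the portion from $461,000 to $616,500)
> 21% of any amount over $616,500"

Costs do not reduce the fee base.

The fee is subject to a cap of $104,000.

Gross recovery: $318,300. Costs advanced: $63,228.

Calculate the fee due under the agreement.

$104,000.00

Fee base is the gross recovery, $318,300; costs are reimbursed separately.
First $97,500 at 44% = $42,900.00
Next $192,500 at 36% = $69,300.00
Remaining $28,300 at 31% = $8,773.00
Fee: $42,900.00 + $69,300.00 + $8,773.00 = $120,973.00
$120,973.00 exceeds the $104,000 cap, so the fee is capped at $104,000.00.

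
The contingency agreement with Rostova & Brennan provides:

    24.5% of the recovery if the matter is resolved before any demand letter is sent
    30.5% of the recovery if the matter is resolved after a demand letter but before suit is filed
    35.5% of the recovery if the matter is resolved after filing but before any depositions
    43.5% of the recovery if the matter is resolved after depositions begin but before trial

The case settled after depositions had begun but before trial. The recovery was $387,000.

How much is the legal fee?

The matter settled after depositions had begun but before trial, so the 43.5% rate applies.
$387,000 × 43.5% = $168,345.00

$168,345.00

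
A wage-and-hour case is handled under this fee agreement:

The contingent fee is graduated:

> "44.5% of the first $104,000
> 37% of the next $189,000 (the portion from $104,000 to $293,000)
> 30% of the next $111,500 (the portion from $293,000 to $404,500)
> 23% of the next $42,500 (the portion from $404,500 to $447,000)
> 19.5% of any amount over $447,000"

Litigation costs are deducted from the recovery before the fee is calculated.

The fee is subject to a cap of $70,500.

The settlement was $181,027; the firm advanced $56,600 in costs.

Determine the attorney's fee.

Fee base (net of costs): $181,027 − $56,600 = $124,427
First $104,000 at 44.5% = $46,280.00
Remaining $20,427 at 37% = $7,557.99
Fee: $46,280.00 + $7,557.99 = $53,837.99
$53,837.99 is under the $70,500 cap.

$53,837.99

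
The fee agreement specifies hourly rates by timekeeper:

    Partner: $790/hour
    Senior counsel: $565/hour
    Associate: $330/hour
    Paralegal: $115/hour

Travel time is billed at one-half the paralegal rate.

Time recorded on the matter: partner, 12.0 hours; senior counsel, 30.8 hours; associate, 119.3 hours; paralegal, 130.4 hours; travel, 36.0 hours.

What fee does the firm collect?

$83,317.00

Partner: 12.0 × $790 = $9,480.00
Senior counsel: 30.8 × $565 = $17,402.00
Associate: 119.3 × $330 = $39,369.00
Paralegal: 130.4 × $115 = $14,996.00
Subtotal: $9,480.00 + $17,402.00 + $39,369.00 + $14,996.00 = $81,247.00
Travel: 36.0 × ($115 ÷ 2) = 36.0 × $57.50 = $2,070.00
Total: $81,247.00 + $2,070.00 = $83,317.00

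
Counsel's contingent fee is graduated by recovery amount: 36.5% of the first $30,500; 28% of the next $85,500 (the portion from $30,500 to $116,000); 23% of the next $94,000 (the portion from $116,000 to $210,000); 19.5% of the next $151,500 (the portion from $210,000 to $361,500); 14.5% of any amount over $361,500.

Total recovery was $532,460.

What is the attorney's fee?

$111,024.20

First $30,500 at 36.5% = $11,132.50
Next $85,500 at 28% = $23,940.00
Next $94,000 at 23% = $21,620.00
Next $151,500 at 19.5% = $29,542.50
Remaining $170,960 at 14.5% = $24,789.20
Fee: $11,132.50 + $23,940.00 + $21,620.00 + $29,542.50 + $24,789.20 = $111,024.20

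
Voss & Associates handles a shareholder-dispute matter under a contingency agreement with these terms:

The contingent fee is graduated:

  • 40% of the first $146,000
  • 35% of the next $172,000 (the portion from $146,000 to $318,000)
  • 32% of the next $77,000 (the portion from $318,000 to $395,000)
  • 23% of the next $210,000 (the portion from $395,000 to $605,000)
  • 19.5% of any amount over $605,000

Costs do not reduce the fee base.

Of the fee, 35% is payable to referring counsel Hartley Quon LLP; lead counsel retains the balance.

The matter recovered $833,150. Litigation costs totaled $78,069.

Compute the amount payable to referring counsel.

Fee base is the gross recovery, $833,150; costs are reimbursed separately.
First $146,000 at 40% = $58,400.00
Next $172,000 at 35% = $60,200.00
Next $77,000 at 32% = $24,640.00
Next $210,000 at 23% = $48,300.00
Remaining $228,150 at 19.5% = $44,489.25
Fee: $58,400.00 + $60,200.00 + $24,640.00 + $48,300.00 + $44,489.25 = $236,029.25
Referral share: 35% of $236,029.25 = $82,610.24; lead counsel retains $236,029.25 − $82,610.24 = $153,419.01.

$82,610.24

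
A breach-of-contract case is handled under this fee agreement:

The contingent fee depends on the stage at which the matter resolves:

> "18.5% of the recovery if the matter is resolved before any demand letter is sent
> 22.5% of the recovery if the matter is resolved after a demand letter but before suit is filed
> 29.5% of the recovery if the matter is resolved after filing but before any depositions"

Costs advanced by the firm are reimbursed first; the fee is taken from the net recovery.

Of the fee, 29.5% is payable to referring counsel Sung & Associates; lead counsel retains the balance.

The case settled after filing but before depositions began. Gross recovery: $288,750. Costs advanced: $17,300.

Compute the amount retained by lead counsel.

Fee base (net of costs): $288,750 − $17,300 = $271,450
The matter settled after filing but before depositions began, so the 29.5% rate applies.
$271,450 × 29.5% = $80,077.75
Referral share: 29.5% of $80,077.75 = $23,622.94; lead counsel retains $80,077.75 − $23,622.94 = $56,454.81.

$56,454.81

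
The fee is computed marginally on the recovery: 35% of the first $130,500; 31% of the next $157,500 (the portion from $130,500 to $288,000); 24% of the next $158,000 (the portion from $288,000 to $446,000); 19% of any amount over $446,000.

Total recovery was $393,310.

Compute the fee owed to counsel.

$119,774.40

First $130,500 at 35% = $45,675.00
Next $157,500 at 31% = $48,825.00
Remaining $105,310 at 24% = $25,274.40
Fee: $45,675.00 + $48,825.00 + $25,274.40 = $119,774.40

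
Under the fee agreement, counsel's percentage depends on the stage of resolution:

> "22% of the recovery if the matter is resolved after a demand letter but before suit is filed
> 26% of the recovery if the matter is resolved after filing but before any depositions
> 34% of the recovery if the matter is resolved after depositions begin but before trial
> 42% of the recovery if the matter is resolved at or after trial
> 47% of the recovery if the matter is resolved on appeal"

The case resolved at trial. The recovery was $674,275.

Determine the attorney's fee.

The matter resolved at trial, so the 42% rate applies.
$674,275 × 42% = $283,195.50

$283,195.50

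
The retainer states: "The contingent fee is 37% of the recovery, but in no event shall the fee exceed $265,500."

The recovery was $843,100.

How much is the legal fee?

37% of $843,100 = $311,947.00
That exceeds the $265,500 cap, so the fee is capped at $265,500.

$265,500.00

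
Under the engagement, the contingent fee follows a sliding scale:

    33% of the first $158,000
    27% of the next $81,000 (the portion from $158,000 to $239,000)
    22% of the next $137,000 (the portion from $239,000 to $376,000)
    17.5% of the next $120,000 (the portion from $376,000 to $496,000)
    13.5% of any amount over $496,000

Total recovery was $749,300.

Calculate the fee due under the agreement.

$159,345.50

First $158,000 at 33% = $52,140.00
Next $81,000 at 27% = $21,870.00
Next $137,000 at 22% = $30,140.00
Next $120,000 at 17.5% = $21,000.00
Remaining $253,300 at 13.5% = $34,195.50
Fee: $52,140.00 + $21,870.00 + $30,140.00 + $21,000.00 + $34,195.50 = $159,345.50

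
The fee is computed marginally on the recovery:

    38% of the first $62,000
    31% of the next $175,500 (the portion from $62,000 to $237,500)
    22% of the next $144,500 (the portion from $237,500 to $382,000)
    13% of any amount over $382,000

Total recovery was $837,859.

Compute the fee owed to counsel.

$169,016.67

First $62,000 at 38% = $23,560.00
Next $175,500 at 31% = $54,405.00
Next $144,500 at 22% = $31,790.00
Remaining $455,859 at 13% = $59,261.67
Fee: $23,560.00 + $54,405.00 + $31,790.00 + $59,261.67 = $169,016.67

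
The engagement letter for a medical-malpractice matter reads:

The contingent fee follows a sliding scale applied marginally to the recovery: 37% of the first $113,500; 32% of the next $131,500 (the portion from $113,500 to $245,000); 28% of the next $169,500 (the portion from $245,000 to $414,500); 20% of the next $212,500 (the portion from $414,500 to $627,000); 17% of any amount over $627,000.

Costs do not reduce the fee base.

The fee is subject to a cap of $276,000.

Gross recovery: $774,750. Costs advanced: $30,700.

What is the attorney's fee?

Fee base is the gross recovery, $774,750; costs are reimbursed separately.
First $113,500 at 37% = $41,995.00
Next $131,500 at 32% = $42,080.00
Next $169,500 at 28% = $47,460.00
Next $212,500 at 20% = $42,500.00
Remaining $147,750 at 17% = $25,117.50
Fee: $41,995.00 + $42,080.00 + $47,460.00 + $42,500.00 + $25,117.50 = $199,152.50
$199,152.50 is under the $276,000 cap.

$199,152.50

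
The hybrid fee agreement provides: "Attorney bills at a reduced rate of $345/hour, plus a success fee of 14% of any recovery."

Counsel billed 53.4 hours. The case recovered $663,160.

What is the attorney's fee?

$111,265.40

Hourly: 53.4 × $345 = $18,423.00
Success fee: 14% of $663,160 = $92,842.40
Total: $18,423.00 + $92,842.40 = $111,265.40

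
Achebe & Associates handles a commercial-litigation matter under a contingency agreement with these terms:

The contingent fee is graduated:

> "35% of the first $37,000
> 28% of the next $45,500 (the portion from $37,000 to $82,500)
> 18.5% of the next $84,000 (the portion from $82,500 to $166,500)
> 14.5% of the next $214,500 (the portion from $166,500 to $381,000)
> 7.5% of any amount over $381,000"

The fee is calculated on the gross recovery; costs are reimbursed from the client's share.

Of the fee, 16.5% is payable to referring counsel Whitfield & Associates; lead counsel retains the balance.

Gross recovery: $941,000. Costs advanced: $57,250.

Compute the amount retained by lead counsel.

Fee base is the gross recovery, $941,000; costs are reimbursed separately.
First $37,000 at 35% = $12,950.00
Next $45,500 at 28% = $12,740.00
Next $84,000 at 18.5% = $15,540.00
Next $214,500 at 14.5% = $31,102.50
Remaining $560,000 at 7.5% = $42,000.00
Fee: $12,950.00 + $12,740.00 + $15,540.00 + $31,102.50 + $42,000.00 = $114,332.50
Referral share: 16.5% of $114,332.50 = $18,864.86; lead counsel retains $114,332.50 − $18,864.86 = $95,467.64.

$95,467.64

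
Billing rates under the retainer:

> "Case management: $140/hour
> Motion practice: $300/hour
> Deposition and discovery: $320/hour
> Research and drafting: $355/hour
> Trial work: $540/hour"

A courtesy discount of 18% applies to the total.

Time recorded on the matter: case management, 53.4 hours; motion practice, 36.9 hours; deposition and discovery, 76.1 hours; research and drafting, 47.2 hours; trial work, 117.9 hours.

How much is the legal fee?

$101,122.40

Case management: 53.4 × $140 = $7,476.00
Motion practice: 36.9 × $300 = $11,070.00
Deposition and discovery: 76.1 × $320 = $24,352.00
Research and drafting: 47.2 × $355 = $16,756.00
Trial work: 117.9 × $540 = $63,666.00
Subtotal: $123,320.00
Less 18% discount: −$22,197.60
Total: $123,320.00 − $22,197.60 = $101,122.40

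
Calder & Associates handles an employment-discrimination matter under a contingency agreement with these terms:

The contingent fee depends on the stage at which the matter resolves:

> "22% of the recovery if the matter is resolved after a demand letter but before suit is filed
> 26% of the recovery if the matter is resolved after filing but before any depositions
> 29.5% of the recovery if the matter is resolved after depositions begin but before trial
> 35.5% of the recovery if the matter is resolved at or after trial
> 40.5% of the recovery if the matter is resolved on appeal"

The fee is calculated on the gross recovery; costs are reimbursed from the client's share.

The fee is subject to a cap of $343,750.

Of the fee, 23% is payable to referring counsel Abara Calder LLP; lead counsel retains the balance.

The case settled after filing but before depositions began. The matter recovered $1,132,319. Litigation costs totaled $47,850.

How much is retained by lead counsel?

$226,690.26

Fee base is the gross recovery, $1,132,319; costs are reimbursed separately.
The matter settled after filing but before depositions began, so the 26% rate applies.
$1,132,319 × 26% = $294,402.94
$294,402.94 is under the $343,750 cap.
Referral share: 23% of $294,402.94 = $67,712.68; lead counsel retains $294,402.94 − $67,712.68 = $226,690.26.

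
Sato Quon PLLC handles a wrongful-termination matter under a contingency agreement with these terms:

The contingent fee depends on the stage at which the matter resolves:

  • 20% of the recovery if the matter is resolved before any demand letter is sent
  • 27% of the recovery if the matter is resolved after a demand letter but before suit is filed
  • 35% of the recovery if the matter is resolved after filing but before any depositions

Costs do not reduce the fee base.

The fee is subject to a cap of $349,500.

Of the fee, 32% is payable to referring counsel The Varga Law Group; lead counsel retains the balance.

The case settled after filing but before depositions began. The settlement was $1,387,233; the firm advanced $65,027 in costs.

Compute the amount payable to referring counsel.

Fee base is the gross recovery, $1,387,233; costs are reimbursed separately.
The matter settled after filing but before depositions began, so the 35% rate applies.
$1,387,233 × 35% = $485,531.55
$485,531.55 exceeds the $349,500 cap, so the fee is capped at $349,500.00.
Referral share: 32% of $349,500.00 = $111,840.00; lead counsel retains $349,500.00 − $111,840.00 = $237,660.00.

$111,840.00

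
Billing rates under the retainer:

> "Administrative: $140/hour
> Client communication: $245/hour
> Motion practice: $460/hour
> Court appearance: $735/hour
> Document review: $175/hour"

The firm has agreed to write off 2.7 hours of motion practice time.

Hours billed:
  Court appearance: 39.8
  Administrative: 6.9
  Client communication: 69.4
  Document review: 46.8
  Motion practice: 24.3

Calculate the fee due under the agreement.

$65,348.00

Administrative: 6.9 × $140 = $966.00
Client communication: 69.4 × $245 = $17,003.00
Motion practice: 24.3 × $460 = $11,178.00
Court appearance: 39.8 × $735 = $29,253.00
Document review: 46.8 × $175 = $8,190.00
Subtotal: $66,590.00
Write-off: 2.7 × $460 = $1,242.00
Total: $66,590.00 − $1,242.00 = $65,348.00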